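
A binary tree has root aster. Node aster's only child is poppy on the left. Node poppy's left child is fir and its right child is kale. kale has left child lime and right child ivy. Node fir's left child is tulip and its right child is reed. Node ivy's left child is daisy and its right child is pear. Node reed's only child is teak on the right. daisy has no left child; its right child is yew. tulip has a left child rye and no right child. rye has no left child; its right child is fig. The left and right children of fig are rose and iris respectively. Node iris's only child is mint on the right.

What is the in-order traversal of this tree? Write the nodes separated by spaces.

In-order visits the left subtree, then the node, then the right subtree.
At aster: go left to poppy.
  At poppy: go left to fir.
    At fir: go left to tulip.
      At tulip: go left to rye.
        At rye: no left child.
        Visit rye.
        At rye: go right to fig.
          At fig: go left to rose.
            rose is a leaf — visit rose.
          Visit fig.
          At fig: go right to iris.
            At iris: no left child.
            Visit iris.
            At iris: go right to mint.
              mint is a leaf — visit mint.
      Visit tulip.
      At tulip: no right child.
    Visit fir.
    At fir: go right to reed.
      At reed: no left child.
      Visit reed.
      At reed: go right to teak.
        teak is a leaf — visit teak.
  Visit poppy.
  At poppy: go right to kale.
    At kale: go left to lime.
      lime is a leaf — visit lime.
    Visit kale.
    At kale: go right to ivy.
      At ivy: go left to daisy.
        At daisy: no left child.
        Visit daisy.
        At daisy: go right to yew.
          yew is a leaf — visit yew.
      Visit ivy.
      At ivy: go right to pear.
        pear is a leaf — visit pear.
Visit aster.
At aster: no right child.

rye rose fig iris mint tulip fir reed teak poppy lime kale daisy yew ivy pear aster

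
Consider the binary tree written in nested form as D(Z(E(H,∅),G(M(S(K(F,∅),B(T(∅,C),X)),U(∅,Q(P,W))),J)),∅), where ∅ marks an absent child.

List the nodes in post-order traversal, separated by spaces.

Post-order visits the left subtree, then the right subtree, then the node.
At D: go left to Z.
  At Z: go left to E.
    At E: go left to H.
      H is a leaf — visit H.
    At E: no right child.
    Visit E.
  At Z: go right to G.
    At G: go left to M.
      At M: go left to S.
        At S: go left to K.
          At K: go left to F.
            F is a leaf — visit F.
          At K: no right child.
          Visit K.
        At S: go right to B.
          At B: go left to T.
            At T: no left child.
            At T: go right to C.
              C is a leaf — visit C.
            Visit T.
          At B: go right to X.
            X is a leaf — visit X.
          Visit B.
        Visit S.
      At M: go right to U.
        At U: no left child.
        At U: go right to Q.
          At Q: go left to P.
            P is a leaf — visit P.
          At Q: go right to W.
            W is a leaf — visit W.
          Visit Q.
        Visit U.
      Visit M.
    At G: go right to J.
      J is a leaf — visit J.
    Visit G.
  Visit Z.
At D: no right child.
Visit D.

H E F K C T X B S P W Q U M J G Z D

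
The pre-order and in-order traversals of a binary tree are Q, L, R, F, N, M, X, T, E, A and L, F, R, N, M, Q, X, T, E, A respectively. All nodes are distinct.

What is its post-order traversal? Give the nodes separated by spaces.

F M N R L A E T X Q

The first element of pre-order is the root; it splits in-order into left and right subtrees.
Root Q: left subtree has 5 nodes {L, F, R, N, M}, right has 4 {X, T, E, A}.
  Root L: left subtree has 0 nodes { }, right has 4 {F, R, N, M}.
    Root R: left subtree has 1 node {F}, right has 2 {N, M}.
      Root N: left subtree has 0 nodes { }, right has 1 {M}.
  Root X: left subtree has 0 nodes { }, right has 3 {T, E, A}.
    Root T: left subtree has 0 nodes { }, right has 2 {E, A}.
      Root E: left subtree has 0 nodes { }, right has 1 {A}.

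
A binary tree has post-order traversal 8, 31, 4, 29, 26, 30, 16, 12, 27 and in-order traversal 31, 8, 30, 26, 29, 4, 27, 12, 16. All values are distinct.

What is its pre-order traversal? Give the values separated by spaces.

27 30 31 8 26 29 4 12 16

The last element of post-order is the root; it splits in-order into left and right subtrees.
Root 27: left subtree has 6 nodes {31, 8, 30, 26, 29, 4}, right has 2 {12, 16}.
  Root 30: left subtree has 2 nodes {31, 8}, right has 3 {26, 29, 4}.
    Root 31: left subtree has 0 nodes { }, right has 1 {8}.
    Root 26: left subtree has 0 nodes { }, right has 2 {29, 4}.
      Root 29: left subtree has 0 nodes { }, right has 1 {4}.
  Root 12: left subtree has 0 nodes { }, right has 1 {16}.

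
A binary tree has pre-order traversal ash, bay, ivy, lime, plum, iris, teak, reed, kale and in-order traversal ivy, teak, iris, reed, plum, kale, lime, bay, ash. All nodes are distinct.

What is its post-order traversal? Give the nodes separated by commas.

teak, reed, iris, kale, plum, lime, ivy, bay, ash

The first element of pre-order is the root; it splits in-order into left and right subtrees.
Root ash: left subtree has 8 nodes {ivy, teak, iris, reed, plum, kale, lime, bay}, right has 0 { }.
  Root bay: left subtree has 7 nodes {ivy, teak, iris, reed, plum, kale, lime}, right has 0 { }.
    Root ivy: left subtree has 0 nodes { }, right has 6 {teak, iris, reed, plum, kale, lime}.
      Root lime: left subtree has 5 nodes {teak, iris, reed, plum, kale}, right has 0 { }.
        Root plum: left subtree has 3 nodes {teak, iris, reed}, right has 1 {kale}.
          Root iris: left subtree has 1 node {teak}, right has 1 {reed}.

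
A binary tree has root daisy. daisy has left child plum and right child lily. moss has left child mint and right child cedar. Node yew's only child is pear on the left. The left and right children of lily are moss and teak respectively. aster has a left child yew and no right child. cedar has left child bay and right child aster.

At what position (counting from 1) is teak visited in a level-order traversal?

Level-order visits nodes level by level from the root, left to right within each level.
Level 0: daisy
Level 1: plum, lily
Level 2: moss, teak
Level 3: mint, cedar
Level 4: bay, aster
Level 5: yew
Level 6: pear
Full level-order sequence: daisy, plum, lily, moss, teak, mint, cedar, bay, aster, yew, pear.

5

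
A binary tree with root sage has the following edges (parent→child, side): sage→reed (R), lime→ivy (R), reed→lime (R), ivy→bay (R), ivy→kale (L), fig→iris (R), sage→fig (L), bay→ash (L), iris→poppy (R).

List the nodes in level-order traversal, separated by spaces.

Level-order visits nodes level by level from the root, left to right within each level.
Level 0: sage
Level 1: fig, reed
Level 2: iris, lime
Level 3: poppy, ivy
Level 4: kale, bay
Level 5: ash

sage fig reed iris lime poppy ivy kale bay ash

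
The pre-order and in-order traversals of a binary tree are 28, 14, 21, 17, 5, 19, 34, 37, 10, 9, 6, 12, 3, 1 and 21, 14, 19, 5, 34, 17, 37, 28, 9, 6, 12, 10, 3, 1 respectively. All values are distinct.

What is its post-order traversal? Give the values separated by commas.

21, 19, 34, 5, 37, 17, 14, 12, 6, 9, 1, 3, 10, 28

The first element of pre-order is the root; it splits in-order into left and right subtrees.
Root 28: left subtree has 7 nodes {21, 14, 19, 5, 34, 17, 37}, right has 6 {9, 6, 12, 10, 3, 1}.
  Root 14: left subtree has 1 node {21}, right has 5 {19, 5, 34, 17, 37}.
    Root 17: left subtree has 3 nodes {19, 5, 34}, right has 1 {37}.
      Root 5: left subtree has 1 node {19}, right has 1 {34}.
  Root 10: left subtree has 3 nodes {9, 6, 12}, right has 2 {3, 1}.
    Root 9: left subtree has 0 nodes { }, right has 2 {6, 12}.
      Root 6: left subtree has 0 nodes { }, right has 1 {12}.
    Root 3: left subtree has 0 nodes { }, right has 1 {1}.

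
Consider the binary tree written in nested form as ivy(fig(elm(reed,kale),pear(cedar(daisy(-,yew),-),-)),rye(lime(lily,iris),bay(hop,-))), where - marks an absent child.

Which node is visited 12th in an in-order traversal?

In-order visits the left subtree, then the node, then the right subtree.
At ivy: go left to fig.
  At fig: go left to elm.
    At elm: go left to reed.
      reed is a leaf — visit reed.
    Visit elm.
    At elm: go right to kale.
      kale is a leaf — visit kale.
  Visit fig.
  At fig: go right to pear.
    At pear: go left to cedar.
      At cedar: go left to daisy.
        At daisy: no left child.
        Visit daisy.
        At daisy: go right to yew.
          yew is a leaf — visit yew.
      Visit cedar.
      At cedar: no right child.
    Visit pear.
    At pear: no right child.
Visit ivy.
At ivy: go right to rye.
  At rye: go left to lime.
    At lime: go left to lily.
      lily is a leaf — visit lily.
    Visit lime.
    At lime: go right to iris.
      iris is a leaf — visit iris.
  Visit rye.
  At rye: go right to bay.
    At bay: go left to hop.
      hop is a leaf — visit hop.
    Visit bay.
    At bay: no right child.
Full in-order sequence: reed, elm, kale, fig, daisy, yew, cedar, pear, ivy, lily, lime, iris, rye, hop, bay.

iris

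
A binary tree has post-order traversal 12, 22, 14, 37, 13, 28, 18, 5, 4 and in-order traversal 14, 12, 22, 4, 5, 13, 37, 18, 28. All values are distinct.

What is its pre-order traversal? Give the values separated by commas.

The last element of post-order is the root; it splits in-order into left and right subtrees.
Root 4: left subtree has 3 nodes {14, 12, 22}, right has 5 {5, 13, 37, 18, 28}.
  Root 14: left subtree has 0 nodes { }, right has 2 {12, 22}.
    Root 22: left subtree has 1 node {12}, right has 0 { }.
  Root 5: left subtree has 0 nodes { }, right has 4 {13, 37, 18, 28}.
    Root 18: left subtree has 2 nodes {13, 37}, right has 1 {28}.
      Root 13: left subtree has 0 nodes { }, right has 1 {37}.

4, 14, 22, 12, 5, 18, 13, 37, 28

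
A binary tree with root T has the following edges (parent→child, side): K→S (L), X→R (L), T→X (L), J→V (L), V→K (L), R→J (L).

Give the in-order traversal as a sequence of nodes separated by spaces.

In-order visits the left subtree, then the node, then the right subtree.
At T: go left to X.
  At X: go left to R.
    At R: go left to J.
      At J: go left to V.
        At V: go left to K.
          At K: go left to S.
            S is a leaf — visit S.
          Visit K.
          At K: no right child.
        Visit V.
        At V: no right child.
      Visit J.
      At J: no right child.
    Visit R.
    At R: no right child.
  Visit X.
  At X: no right child.
Visit T.
At T: no right child.

S K V J R X T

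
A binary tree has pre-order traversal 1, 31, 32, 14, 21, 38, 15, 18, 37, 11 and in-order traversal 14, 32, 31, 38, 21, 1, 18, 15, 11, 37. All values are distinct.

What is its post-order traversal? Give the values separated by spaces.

14 32 38 21 31 18 11 37 15 1

The first element of pre-order is the root; it splits in-order into left and right subtrees.
Root 1: left subtree has 5 nodes {14, 32, 31, 38, 21}, right has 4 {18, 15, 11, 37}.
  Root 31: left subtree has 2 nodes {14, 32}, right has 2 {38, 21}.
    Root 32: left subtree has 1 node {14}, right has 0 { }.
    Root 21: left subtree has 1 node {38}, right has 0 { }.
  Root 15: left subtree has 1 node {18}, right has 2 {11, 37}.
    Root 37: left subtree has 1 node {11}, right has 0 { }.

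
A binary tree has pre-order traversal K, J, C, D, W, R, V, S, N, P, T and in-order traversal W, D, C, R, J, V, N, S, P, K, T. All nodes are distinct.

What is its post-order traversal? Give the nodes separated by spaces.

The first element of pre-order is the root; it splits in-order into left and right subtrees.
Root K: left subtree has 9 nodes {W, D, C, R, J, V, N, S, P}, right has 1 {T}.
  Root J: left subtree has 4 nodes {W, D, C, R}, right has 4 {V, N, S, P}.
    Root C: left subtree has 2 nodes {W, D}, right has 1 {R}.
      Root D: left subtree has 1 node {W}, right has 0 { }.
    Root V: left subtree has 0 nodes { }, right has 3 {N, S, P}.
      Root S: left subtree has 1 node {N}, right has 1 {P}.

W D R C N P S V J T K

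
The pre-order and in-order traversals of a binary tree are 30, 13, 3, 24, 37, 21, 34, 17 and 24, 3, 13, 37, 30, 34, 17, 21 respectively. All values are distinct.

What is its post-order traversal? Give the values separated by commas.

24, 3, 37, 13, 17, 34, 21, 30

The first element of pre-order is the root; it splits in-order into left and right subtrees.
Root 30: left subtree has 4 nodes {24, 3, 13, 37}, right has 3 {34, 17, 21}.
  Root 13: left subtree has 2 nodes {24, 3}, right has 1 {37}.
    Root 3: left subtree has 1 node {24}, right has 0 { }.
  Root 21: left subtree has 2 nodes {34, 17}, right has 0 { }.
    Root 34: left subtree has 0 nodes { }, right has 1 {17}.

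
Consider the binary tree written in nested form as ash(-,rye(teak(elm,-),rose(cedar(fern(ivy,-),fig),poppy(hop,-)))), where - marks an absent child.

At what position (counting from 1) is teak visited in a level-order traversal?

3

Level-order visits nodes level by level from the root, left to right within each level.
Level 0: ash
Level 1: rye
Level 2: teak, rose
Level 3: elm, cedar, poppy
Level 4: fern, fig, hop
Level 5: ivy
Full level-order sequence: ash, rye, teak, rose, elm, cedar, poppy, fern, fig, hop, ivy.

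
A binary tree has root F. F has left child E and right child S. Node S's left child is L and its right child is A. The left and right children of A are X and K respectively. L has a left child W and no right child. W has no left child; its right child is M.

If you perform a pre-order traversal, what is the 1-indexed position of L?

Pre-order visits the node, then its left subtree, then its right subtree.
Visit F.
At F: go left to E.
  E is a leaf — visit E.
At F: go right to S.
  Visit S.
  At S: go left to L.
    Visit L.
    At L: go left to W.
      Visit W.
      At W: no left child.
      At W: go right to M.
        M is a leaf — visit M.
    At L: no right child.
  At S: go right to A.
    Visit A.
    At A: go left to X.
      X is a leaf — visit X.
    At A: go right to K.
      K is a leaf — visit K.
Full pre-order sequence: F, E, S, L, W, M, A, X, K.

4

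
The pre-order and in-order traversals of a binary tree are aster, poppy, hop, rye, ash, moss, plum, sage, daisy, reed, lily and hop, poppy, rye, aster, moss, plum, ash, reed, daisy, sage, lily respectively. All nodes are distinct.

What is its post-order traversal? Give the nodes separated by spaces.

The first element of pre-order is the root; it splits in-order into left and right subtrees.
Root aster: left subtree has 3 nodes {hop, poppy, rye}, right has 7 {moss, plum, ash, reed, daisy, sage, lily}.
  Root poppy: left subtree has 1 node {hop}, right has 1 {rye}.
  Root ash: left subtree has 2 nodes {moss, plum}, right has 4 {reed, daisy, sage, lily}.
    Root moss: left subtree has 0 nodes { }, right has 1 {plum}.
    Root sage: left subtree has 2 nodes {reed, daisy}, right has 1 {lily}.
      Root daisy: left subtree has 1 node {reed}, right has 0 { }.

hop rye poppy plum moss reed daisy lily sage ash aster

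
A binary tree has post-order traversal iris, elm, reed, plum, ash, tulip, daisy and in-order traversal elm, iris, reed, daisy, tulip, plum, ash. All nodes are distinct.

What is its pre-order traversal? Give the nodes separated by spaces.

daisy reed elm iris tulip ash plum

The last element of post-order is the root; it splits in-order into left and right subtrees.
Root daisy: left subtree has 3 nodes {elm, iris, reed}, right has 3 {tulip, plum, ash}.
  Root reed: left subtree has 2 nodes {elm, iris}, right has 0 { }.
    Root elm: left subtree has 0 nodes { }, right has 1 {iris}.
  Root tulip: left subtree has 0 nodes { }, right has 2 {plum, ash}.
    Root ash: left subtree has 1 node {plum}, right has 0 { }.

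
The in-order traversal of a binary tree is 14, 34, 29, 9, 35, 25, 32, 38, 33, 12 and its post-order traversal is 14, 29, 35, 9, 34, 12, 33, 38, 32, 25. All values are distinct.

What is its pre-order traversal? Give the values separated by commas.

25, 34, 14, 9, 29, 35, 32, 38, 33, 12

The last element of post-order is the root; it splits in-order into left and right subtrees.
Root 25: left subtree has 5 nodes {14, 34, 29, 9, 35}, right has 4 {32, 38, 33, 12}.
  Root 34: left subtree has 1 node {14}, right has 3 {29, 9, 35}.
    Root 9: left subtree has 1 node {29}, right has 1 {35}.
  Root 32: left subtree has 0 nodes { }, right has 3 {38, 33, 12}.
    Root 38: left subtree has 0 nodes { }, right has 2 {33, 12}.
      Root 33: left subtree has 0 nodes { }, right has 1 {12}.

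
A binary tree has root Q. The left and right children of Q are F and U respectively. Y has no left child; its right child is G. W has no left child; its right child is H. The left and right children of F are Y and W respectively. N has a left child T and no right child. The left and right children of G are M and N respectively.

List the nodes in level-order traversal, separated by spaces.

Q F U Y W G H M N T

Level-order visits nodes level by level from the root, left to right within each level.
Level 0: Q
Level 1: F, U
Level 2: Y, W
Level 3: G, H
Level 4: M, N
Level 5: T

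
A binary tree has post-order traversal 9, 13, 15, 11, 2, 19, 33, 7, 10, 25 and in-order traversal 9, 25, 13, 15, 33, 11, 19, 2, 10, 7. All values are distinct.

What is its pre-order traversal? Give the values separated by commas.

25, 9, 10, 33, 15, 13, 19, 11, 2, 7

The last element of post-order is the root; it splits in-order into left and right subtrees.
Root 25: left subtree has 1 node {9}, right has 8 {13, 15, 33, 11, 19, 2, 10, 7}.
  Root 10: left subtree has 6 nodes {13, 15, 33, 11, 19, 2}, right has 1 {7}.
    Root 33: left subtree has 2 nodes {13, 15}, right has 3 {11, 19, 2}.
      Root 15: left subtree has 1 node {13}, right has 0 { }.
      Root 19: left subtree has 1 node {11}, right has 1 {2}.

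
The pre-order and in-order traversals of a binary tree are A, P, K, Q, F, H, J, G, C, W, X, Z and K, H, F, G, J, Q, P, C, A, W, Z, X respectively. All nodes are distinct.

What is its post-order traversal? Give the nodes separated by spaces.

H G J F Q K C P Z X W A

The first element of pre-order is the root; it splits in-order into left and right subtrees.
Root A: left subtree has 8 nodes {K, H, F, G, J, Q, P, C}, right has 3 {W, Z, X}.
  Root P: left subtree has 6 nodes {K, H, F, G, J, Q}, right has 1 {C}.
    Root K: left subtree has 0 nodes { }, right has 5 {H, F, G, J, Q}.
      Root Q: left subtree has 4 nodes {H, F, G, J}, right has 0 { }.
        Root F: left subtree has 1 node {H}, right has 2 {G, J}.
          Root J: left subtree has 1 node {G}, right has 0 { }.
  Root W: left subtree has 0 nodes { }, right has 2 {Z, X}.
    Root X: left subtree has 1 node {Z}, right has 0 { }.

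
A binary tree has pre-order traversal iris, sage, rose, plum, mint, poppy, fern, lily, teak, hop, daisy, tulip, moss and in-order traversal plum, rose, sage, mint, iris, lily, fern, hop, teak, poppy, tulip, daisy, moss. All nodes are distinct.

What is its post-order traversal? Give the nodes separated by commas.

plum, rose, mint, sage, lily, hop, teak, fern, tulip, moss, daisy, poppy, iris

The first element of pre-order is the root; it splits in-order into left and right subtrees.
Root iris: left subtree has 4 nodes {plum, rose, sage, mint}, right has 8 {lily, fern, hop, teak, poppy, tulip, daisy, moss}.
  Root sage: left subtree has 2 nodes {plum, rose}, right has 1 {mint}.
    Root rose: left subtree has 1 node {plum}, right has 0 { }.
  Root poppy: left subtree has 4 nodes {lily, fern, hop, teak}, right has 3 {tulip, daisy, moss}.
    Root fern: left subtree has 1 node {lily}, right has 2 {hop, teak}.
      Root teak: left subtree has 1 node {hop}, right has 0 { }.
    Root daisy: left subtree has 1 node {tulip}, right has 1 {moss}.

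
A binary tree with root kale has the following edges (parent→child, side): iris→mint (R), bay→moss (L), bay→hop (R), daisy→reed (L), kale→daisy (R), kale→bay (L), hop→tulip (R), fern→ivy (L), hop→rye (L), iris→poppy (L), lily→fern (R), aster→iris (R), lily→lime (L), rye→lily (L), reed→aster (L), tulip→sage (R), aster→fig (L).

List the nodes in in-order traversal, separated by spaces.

In-order visits the left subtree, then the node, then the right subtree.
At kale: go left to bay.
  At bay: go left to moss.
    moss is a leaf — visit moss.
  Visit bay.
  At bay: go right to hop.
    At hop: go left to rye.
      At rye: go left to lily.
        At lily: go left to lime.
          lime is a leaf — visit lime.
        Visit lily.
        At lily: go right to fern.
          At fern: go left to ivy.
            ivy is a leaf — visit ivy.
          Visit fern.
          At fern: no right child.
      Visit rye.
      At rye: no right child.
    Visit hop.
    At hop: go right to tulip.
      At tulip: no left child.
      Visit tulip.
      At tulip: go right to sage.
        sage is a leaf — visit sage.
Visit kale.
At kale: go right to daisy.
  At daisy: go left to reed.
    At reed: go left to aster.
      At aster: go left to fig.
        fig is a leaf — visit fig.
      Visit aster.
      At aster: go right to iris.
        At iris: go left to poppy.
          poppy is a leaf — visit poppy.
        Visit iris.
        At iris: go right to mint.
          mint is a leaf — visit mint.
    Visit reed.
    At reed: no right child.
  Visit daisy.
  At daisy: no right child.

moss bay lime lily ivy fern rye hop tulip sage kale fig aster poppy iris mint reed daisy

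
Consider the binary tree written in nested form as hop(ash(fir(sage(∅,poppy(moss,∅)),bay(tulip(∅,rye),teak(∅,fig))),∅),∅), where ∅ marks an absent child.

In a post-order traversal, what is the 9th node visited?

fir

Post-order visits the left subtree, then the right subtree, then the node.
At hop: go left to ash.
  At ash: go left to fir.
    At fir: go left to sage.
      At sage: no left child.
      At sage: go right to poppy.
        At poppy: go left to moss.
          moss is a leaf — visit moss.
        At poppy: no right child.
        Visit poppy.
      Visit sage.
    At fir: go right to bay.
      At bay: go left to tulip.
        At tulip: no left child.
        At tulip: go right to rye.
          rye is a leaf — visit rye.
        Visit tulip.
      At bay: go right to teak.
        At teak: no left child.
        At teak: go right to fig.
          fig is a leaf — visit fig.
        Visit teak.
      Visit bay.
    Visit fir.
  At ash: no right child.
  Visit ash.
At hop: no right child.
Visit hop.
Full post-order sequence: moss, poppy, sage, rye, tulip, fig, teak, bay, fir, ash, hop.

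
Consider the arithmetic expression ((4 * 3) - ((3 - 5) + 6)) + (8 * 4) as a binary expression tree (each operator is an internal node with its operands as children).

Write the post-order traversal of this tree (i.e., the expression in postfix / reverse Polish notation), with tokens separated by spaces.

4 3 * 3 5 - 6 + - 8 4 * +

Post-order on an expression tree gives postfix notation: for each operator, emit left operand, right operand, then the operator.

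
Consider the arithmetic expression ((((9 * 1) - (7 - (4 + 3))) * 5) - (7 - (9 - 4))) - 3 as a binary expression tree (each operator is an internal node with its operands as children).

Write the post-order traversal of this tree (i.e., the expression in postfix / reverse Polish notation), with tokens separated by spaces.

Post-order on an expression tree gives postfix notation: for each operator, emit left operand, right operand, then the operator.

9 1 * 7 4 3 + - - 5 * 7 9 4 - - - 3 -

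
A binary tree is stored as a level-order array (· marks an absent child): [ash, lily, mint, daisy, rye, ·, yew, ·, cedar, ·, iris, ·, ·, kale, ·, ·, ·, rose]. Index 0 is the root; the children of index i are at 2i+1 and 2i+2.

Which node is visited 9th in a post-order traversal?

Post-order visits the left subtree, then the right subtree, then the node.
At ash: go left to lily.
  At lily: go left to daisy.
    At daisy: no left child.
    At daisy: go right to cedar.
      At cedar: go left to rose.
        rose is a leaf — visit rose.
      At cedar: no right child.
      Visit cedar.
    Visit daisy.
  At lily: go right to rye.
    At rye: no left child.
    At rye: go right to iris.
      iris is a leaf — visit iris.
    Visit rye.
  Visit lily.
At ash: go right to mint.
  At mint: no left child.
  At mint: go right to yew.
    At yew: go left to kale.
      kale is a leaf — visit kale.
    At yew: no right child.
    Visit yew.
  Visit mint.
Visit ash.
Full post-order sequence: rose, cedar, daisy, iris, rye, lily, kale, yew, mint, ash.

mint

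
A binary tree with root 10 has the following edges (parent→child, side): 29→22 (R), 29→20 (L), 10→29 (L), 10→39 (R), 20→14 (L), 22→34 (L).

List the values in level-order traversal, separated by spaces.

Level-order visits nodes level by level from the root, left to right within each level.
Level 0: 10
Level 1: 29, 39
Level 2: 20, 22
Level 3: 14, 34

10 29 39 20 22 14 34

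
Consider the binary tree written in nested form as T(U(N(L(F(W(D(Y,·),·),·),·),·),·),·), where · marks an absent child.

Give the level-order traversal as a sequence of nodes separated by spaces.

Level-order visits nodes level by level from the root, left to right within each level.
Level 0: T
Level 1: U
Level 2: N
Level 3: L
Level 4: F
Level 5: W
Level 6: D
Level 7: Y

T U N L F W D Y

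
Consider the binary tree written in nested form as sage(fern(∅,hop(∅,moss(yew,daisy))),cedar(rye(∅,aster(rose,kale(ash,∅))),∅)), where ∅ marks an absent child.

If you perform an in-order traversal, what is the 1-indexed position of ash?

10

In-order visits the left subtree, then the node, then the right subtree.
At sage: go left to fern.
  At fern: no left child.
  Visit fern.
  At fern: go right to hop.
    At hop: no left child.
    Visit hop.
    At hop: go right to moss.
      At moss: go left to yew.
        yew is a leaf — visit yew.
      Visit moss.
      At moss: go right to daisy.
        daisy is a leaf — visit daisy.
Visit sage.
At sage: go right to cedar.
  At cedar: go left to rye.
    At rye: no left child.
    Visit rye.
    At rye: go right to aster.
      At aster: go left to rose.
        rose is a leaf — visit rose.
      Visit aster.
      At aster: go right to kale.
        At kale: go left to ash.
          ash is a leaf — visit ash.
        Visit kale.
        At kale: no right child.
  Visit cedar.
  At cedar: no right child.
Full in-order sequence: fern, hop, yew, moss, daisy, sage, rye, rose, aster, ash, kale, cedar.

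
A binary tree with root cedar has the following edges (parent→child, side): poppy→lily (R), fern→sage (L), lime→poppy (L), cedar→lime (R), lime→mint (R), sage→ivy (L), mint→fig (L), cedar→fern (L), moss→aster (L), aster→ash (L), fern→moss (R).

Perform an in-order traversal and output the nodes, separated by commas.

ivy, sage, fern, ash, aster, moss, cedar, poppy, lily, lime, fig, mint

In-order visits the left subtree, then the node, then the right subtree.
At cedar: go left to fern.
  At fern: go left to sage.
    At sage: go left to ivy.
      ivy is a leaf — visit ivy.
    Visit sage.
    At sage: no right child.
  Visit fern.
  At fern: go right to moss.
    At moss: go left to aster.
      At aster: go left to ash.
        ash is a leaf — visit ash.
      Visit aster.
      At aster: no right child.
    Visit moss.
    At moss: no right child.
Visit cedar.
At cedar: go right to lime.
  At lime: go left to poppy.
    At poppy: no left child.
    Visit poppy.
    At poppy: go right to lily.
      lily is a leaf — visit lily.
  Visit lime.
  At lime: go right to mint.
    At mint: go left to fig.
      fig is a leaf — visit fig.
    Visit mint.
    At mint: no right child.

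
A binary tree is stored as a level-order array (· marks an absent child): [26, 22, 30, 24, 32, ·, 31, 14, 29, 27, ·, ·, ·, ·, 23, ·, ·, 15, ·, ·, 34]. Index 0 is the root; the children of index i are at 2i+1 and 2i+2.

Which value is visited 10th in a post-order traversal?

31

Post-order visits the left subtree, then the right subtree, then the node.
At 26: go left to 22.
  At 22: go left to 24.
    At 24: go left to 14.
      14 is a leaf — visit 14.
    At 24: go right to 29.
      At 29: go left to 15.
        15 is a leaf — visit 15.
      At 29: no right child.
      Visit 29.
    Visit 24.
  At 22: go right to 32.
    At 32: go left to 27.
      At 27: no left child.
      At 27: go right to 34.
        34 is a leaf — visit 34.
      Visit 27.
    At 32: no right child.
    Visit 32.
  Visit 22.
At 26: go right to 30.
  At 30: no left child.
  At 30: go right to 31.
    At 31: no left child.
    At 31: go right to 23.
      23 is a leaf — visit 23.
    Visit 31.
  Visit 30.
Visit 26.
Full post-order sequence: 14, 15, 29, 24, 34, 27, 32, 22, 23, 31, 30, 26.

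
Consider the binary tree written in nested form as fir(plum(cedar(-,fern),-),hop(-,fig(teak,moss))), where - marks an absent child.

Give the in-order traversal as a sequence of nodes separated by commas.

In-order visits the left subtree, then the node, then the right subtree.
At fir: go left to plum.
  At plum: go left to cedar.
    At cedar: no left child.
    Visit cedar.
    At cedar: go right to fern.
      fern is a leaf — visit fern.
  Visit plum.
  At plum: no right child.
Visit fir.
At fir: go right to hop.
  At hop: no left child.
  Visit hop.
  At hop: go right to fig.
    At fig: go left to teak.
      teak is a leaf — visit teak.
    Visit fig.
    At fig: go right to moss.
      moss is a leaf — visit moss.

cedar, fern, plum, fir, hop, teak, fig, moss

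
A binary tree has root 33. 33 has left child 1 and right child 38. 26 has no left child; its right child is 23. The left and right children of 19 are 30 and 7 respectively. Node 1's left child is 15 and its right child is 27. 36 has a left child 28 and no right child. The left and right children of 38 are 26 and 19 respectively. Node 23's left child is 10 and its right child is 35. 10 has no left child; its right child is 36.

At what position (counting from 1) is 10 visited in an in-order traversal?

6

In-order visits the left subtree, then the node, then the right subtree.
At 33: go left to 1.
  At 1: go left to 15.
    15 is a leaf — visit 15.
  Visit 1.
  At 1: go right to 27.
    27 is a leaf — visit 27.
Visit 33.
At 33: go right to 38.
  At 38: go left to 26.
    At 26: no left child.
    Visit 26.
    At 26: go right to 23.
      At 23: go left to 10.
        At 10: no left child.
        Visit 10.
        At 10: go right to 36.
          At 36: go left to 28.
            28 is a leaf — visit 28.
          Visit 36.
          At 36: no right child.
      Visit 23.
      At 23: go right to 35.
        35 is a leaf — visit 35.
  Visit 38.
  At 38: go right to 19.
    At 19: go left to 30.
      30 is a leaf — visit 30.
    Visit 19.
    At 19: go right to 7.
      7 is a leaf — visit 7.
Full in-order sequence: 15, 1, 27, 33, 26, 10, 28, 36, 23, 35, 38, 30, 19, 7.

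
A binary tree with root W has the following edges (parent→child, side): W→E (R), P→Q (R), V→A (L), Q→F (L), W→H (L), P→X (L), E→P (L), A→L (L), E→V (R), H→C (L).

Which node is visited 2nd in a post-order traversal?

Post-order visits the left subtree, then the right subtree, then the node.
At W: go left to H.
  At H: go left to C.
    C is a leaf — visit C.
  At H: no right child.
  Visit H.
At W: go right to E.
  At E: go left to P.
    At P: go left to X.
      X is a leaf — visit X.
    At P: go right to Q.
      At Q: go left to F.
        F is a leaf — visit F.
      At Q: no right child.
      Visit Q.
    Visit P.
  At E: go right to V.
    At V: go left to A.
      At A: go left to L.
        L is a leaf — visit L.
      At A: no right child.
      Visit A.
    At V: no right child.
    Visit V.
  Visit E.
Visit W.
Full post-order sequence: C, H, X, F, Q, P, L, A, V, E, W.

H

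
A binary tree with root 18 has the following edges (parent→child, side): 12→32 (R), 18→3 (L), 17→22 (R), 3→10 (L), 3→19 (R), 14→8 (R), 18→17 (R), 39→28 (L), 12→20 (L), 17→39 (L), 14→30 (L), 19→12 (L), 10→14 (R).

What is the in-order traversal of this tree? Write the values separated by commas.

10, 30, 14, 8, 3, 20, 12, 32, 19, 18, 28, 39, 17, 22

In-order visits the left subtree, then the node, then the right subtree.
At 18: go left to 3.
  At 3: go left to 10.
    At 10: no left child.
    Visit 10.
    At 10: go right to 14.
      At 14: go left to 30.
        30 is a leaf — visit 30.
      Visit 14.
      At 14: go right to 8.
        8 is a leaf — visit 8.
  Visit 3.
  At 3: go right to 19.
    At 19: go left to 12.
      At 12: go left to 20.
        20 is a leaf — visit 20.
      Visit 12.
      At 12: go right to 32.
        32 is a leaf — visit 32.
    Visit 19.
    At 19: no right child.
Visit 18.
At 18: go right to 17.
  At 17: go left to 39.
    At 39: go left to 28.
      28 is a leaf — visit 28.
    Visit 39.
    At 39: no right child.
  Visit 17.
  At 17: go right to 22.
    22 is a leaf — visit 22.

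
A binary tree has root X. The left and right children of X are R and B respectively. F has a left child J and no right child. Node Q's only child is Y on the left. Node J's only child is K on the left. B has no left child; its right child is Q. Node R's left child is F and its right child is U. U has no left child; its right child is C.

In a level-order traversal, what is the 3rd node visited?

Level-order visits nodes level by level from the root, left to right within each level.
Level 0: X
Level 1: R, B
Level 2: F, U, Q
Level 3: J, C, Y
Level 4: K
Full level-order sequence: X, R, B, F, U, Q, J, C, Y, K.

B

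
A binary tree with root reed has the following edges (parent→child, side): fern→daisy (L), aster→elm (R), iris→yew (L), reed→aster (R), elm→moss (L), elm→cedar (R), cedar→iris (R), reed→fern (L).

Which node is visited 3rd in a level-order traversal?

aster

Level-order visits nodes level by level from the root, left to right within each level.
Level 0: reed
Level 1: fern, aster
Level 2: daisy, elm
Level 3: moss, cedar
Level 4: iris
Level 5: yew
Full level-order sequence: reed, fern, aster, daisy, elm, moss, cedar, iris, yew.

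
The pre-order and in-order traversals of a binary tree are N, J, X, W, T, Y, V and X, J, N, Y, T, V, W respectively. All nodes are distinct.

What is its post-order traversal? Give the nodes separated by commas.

The first element of pre-order is the root; it splits in-order into left and right subtrees.
Root N: left subtree has 2 nodes {X, J}, right has 4 {Y, T, V, W}.
  Root J: left subtree has 1 node {X}, right has 0 { }.
  Root W: left subtree has 3 nodes {Y, T, V}, right has 0 { }.
    Root T: left subtree has 1 node {Y}, right has 1 {V}.

X, J, Y, V, T, W, N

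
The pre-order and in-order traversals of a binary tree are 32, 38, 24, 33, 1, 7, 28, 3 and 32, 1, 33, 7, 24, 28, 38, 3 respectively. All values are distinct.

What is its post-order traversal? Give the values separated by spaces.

The first element of pre-order is the root; it splits in-order into left and right subtrees.
Root 32: left subtree has 0 nodes { }, right has 7 {1, 33, 7, 24, 28, 38, 3}.
  Root 38: left subtree has 5 nodes {1, 33, 7, 24, 28}, right has 1 {3}.
    Root 24: left subtree has 3 nodes {1, 33, 7}, right has 1 {28}.
      Root 33: left subtree has 1 node {1}, right has 1 {7}.

1 7 33 28 24 3 38 32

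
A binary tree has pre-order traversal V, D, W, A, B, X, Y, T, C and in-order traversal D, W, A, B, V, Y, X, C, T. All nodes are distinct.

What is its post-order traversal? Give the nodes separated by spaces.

The first element of pre-order is the root; it splits in-order into left and right subtrees.
Root V: left subtree has 4 nodes {D, W, A, B}, right has 4 {Y, X, C, T}.
  Root D: left subtree has 0 nodes { }, right has 3 {W, A, B}.
    Root W: left subtree has 0 nodes { }, right has 2 {A, B}.
      Root A: left subtree has 0 nodes { }, right has 1 {B}.
  Root X: left subtree has 1 node {Y}, right has 2 {C, T}.
    Root T: left subtree has 1 node {C}, right has 0 { }.

B A W D Y C T X V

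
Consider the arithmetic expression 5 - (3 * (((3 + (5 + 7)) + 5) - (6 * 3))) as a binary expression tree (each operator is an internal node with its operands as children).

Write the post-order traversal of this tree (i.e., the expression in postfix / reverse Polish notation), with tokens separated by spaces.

Post-order on an expression tree gives postfix notation: for each operator, emit left operand, right operand, then the operator.

5 3 3 5 7 + + 5 + 6 3 * - * -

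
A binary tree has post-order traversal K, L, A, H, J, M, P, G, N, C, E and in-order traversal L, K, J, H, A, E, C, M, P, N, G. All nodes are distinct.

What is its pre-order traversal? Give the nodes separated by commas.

E, J, L, K, H, A, C, N, P, M, G

The last element of post-order is the root; it splits in-order into left and right subtrees.
Root E: left subtree has 5 nodes {L, K, J, H, A}, right has 5 {C, M, P, N, G}.
  Root J: left subtree has 2 nodes {L, K}, right has 2 {H, A}.
    Root L: left subtree has 0 nodes { }, right has 1 {K}.
    Root H: left subtree has 0 nodes { }, right has 1 {A}.
  Root C: left subtree has 0 nodes { }, right has 4 {M, P, N, G}.
    Root N: left subtree has 2 nodes {M, P}, right has 1 {G}.
      Root P: left subtree has 1 node {M}, right has 0 { }.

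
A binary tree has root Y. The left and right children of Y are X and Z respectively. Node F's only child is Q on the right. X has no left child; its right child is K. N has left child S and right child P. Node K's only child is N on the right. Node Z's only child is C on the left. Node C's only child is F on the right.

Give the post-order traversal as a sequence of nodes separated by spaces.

Post-order visits the left subtree, then the right subtree, then the node.
At Y: go left to X.
  At X: no left child.
  At X: go right to K.
    At K: no left child.
    At K: go right to N.
      At N: go left to S.
        S is a leaf — visit S.
      At N: go right to P.
        P is a leaf — visit P.
      Visit N.
    Visit K.
  Visit X.
At Y: go right to Z.
  At Z: go left to C.
    At C: no left child.
    At C: go right to F.
      At F: no left child.
      At F: go right to Q.
        Q is a leaf — visit Q.
      Visit F.
    Visit C.
  At Z: no right child.
  Visit Z.
Visit Y.

S P N K X Q F C Z Y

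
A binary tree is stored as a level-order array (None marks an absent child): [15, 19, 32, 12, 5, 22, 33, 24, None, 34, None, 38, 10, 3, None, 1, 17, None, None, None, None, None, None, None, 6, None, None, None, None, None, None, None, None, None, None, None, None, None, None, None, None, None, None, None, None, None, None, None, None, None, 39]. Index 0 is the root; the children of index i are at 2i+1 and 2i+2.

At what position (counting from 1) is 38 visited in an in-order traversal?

In-order visits the left subtree, then the node, then the right subtree.
At 15: go left to 19.
  At 19: go left to 12.
    At 12: go left to 24.
      At 24: go left to 1.
        1 is a leaf — visit 1.
      Visit 24.
      At 24: go right to 17.
        17 is a leaf — visit 17.
    Visit 12.
    At 12: no right child.
  Visit 19.
  At 19: go right to 5.
    At 5: go left to 34.
      34 is a leaf — visit 34.
    Visit 5.
    At 5: no right child.
Visit 15.
At 15: go right to 32.
  At 32: go left to 22.
    At 22: go left to 38.
      At 38: no left child.
      Visit 38.
      At 38: go right to 6.
        At 6: no left child.
        Visit 6.
        At 6: go right to 39.
          39 is a leaf — visit 39.
    Visit 22.
    At 22: go right to 10.
      10 is a leaf — visit 10.
  Visit 32.
  At 32: go right to 33.
    At 33: go left to 3.
      3 is a leaf — visit 3.
    Visit 33.
    At 33: no right child.
Full in-order sequence: 1, 24, 17, 12, 19, 34, 5, 15, 38, 6, 39, 22, 10, 32, 3, 33.

9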